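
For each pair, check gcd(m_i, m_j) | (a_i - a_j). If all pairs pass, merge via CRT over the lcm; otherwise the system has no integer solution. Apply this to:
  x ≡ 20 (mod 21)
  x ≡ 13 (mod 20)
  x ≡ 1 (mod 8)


Moduli 21, 20, 8 are not pairwise coprime, so CRT works modulo lcm(m_i) when all pairwise compatibility conditions hold.
Pairwise compatibility: gcd(m_i, m_j) must divide a_i - a_j for every pair.
Merge one congruence at a time:
  Start: x ≡ 20 (mod 21).
  Combine with x ≡ 13 (mod 20): gcd(21, 20) = 1; 13 - 20 = -7, which IS divisible by 1, so compatible.
    Write x = 20 + 21·t and substitute into x ≡ 13 (mod 20): 21·t ≡ 13 − 20 = -7 (mod 20).
    Reduce coefficients mod 20: 1·t ≡ 13 (mod 20).
    So t ≡ 13 (mod 20).
    Then x = 20 + 21·13 = 293, valid modulo lcm(21, 20) = 420: x ≡ 293 (mod 420).
  Combine with x ≡ 1 (mod 8): gcd(420, 8) = 4; 1 - 293 = -292, which IS divisible by 4, so compatible.
    Write x = 293 + 420·t and substitute into x ≡ 1 (mod 8): 420·t ≡ 1 − 293 = -292 (mod 8).
    Divide the congruence (and modulus) by g = 4: 105·t ≡ -73 (mod 2).
    Reduce coefficients mod 2: 1·t ≡ 1 (mod 2).
    So t ≡ 1 (mod 2).
    Then x = 293 + 420·1 = 713, valid modulo lcm(420, 8) = 840: x ≡ 713 (mod 840).
Verify: 713 mod 21 = 20, 713 mod 20 = 13, 713 mod 8 = 1.

x ≡ 713 (mod 840).


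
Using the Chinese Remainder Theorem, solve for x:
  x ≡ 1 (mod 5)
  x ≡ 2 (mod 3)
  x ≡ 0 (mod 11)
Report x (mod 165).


Moduli 5, 3, 11 are pairwise coprime; by CRT there is a unique solution modulo M = 5 · 3 · 11 = 165.
Solve pairwise, accumulating the modulus:
  Start with x ≡ 1 (mod 5).
  Combine with x ≡ 2 (mod 3): since gcd(5, 3) = 1, we get a unique residue mod 15.
    Write x = 1 + 5·t and substitute into x ≡ 2 (mod 3): 5·t ≡ 2 − 1 = 1 (mod 3).
    Reduce coefficients mod 3: 2·t ≡ 1 (mod 3).
    The inverse of 2 mod 3 is 2 (since 2·2 = 4 = 1·3 + 1), so t ≡ 2·1 = 2 ≡ 2 (mod 3).
    Then x = 1 + 5·2 = 11, valid modulo lcm(5, 3) = 15: x ≡ 11 (mod 15).
  Combine with x ≡ 0 (mod 11): since gcd(15, 11) = 1, we get a unique residue mod 165.
    Write x = 11 + 15·t and substitute into x ≡ 0 (mod 11): 15·t ≡ 0 − 11 = -11 (mod 11).
    Reduce coefficients mod 11: 4·t ≡ 0 (mod 11).
    The inverse of 4 mod 11 is 3 (since 4·3 = 12 = 1·11 + 1), so t ≡ 3·0 = 0 ≡ 0 (mod 11).
    Then x = 11 + 15·0 = 11, valid modulo lcm(15, 11) = 165: x ≡ 11 (mod 165).
Verify: 11 mod 5 = 1 ✓, 11 mod 3 = 2 ✓, 11 mod 11 = 0 ✓.

x ≡ 11 (mod 165).


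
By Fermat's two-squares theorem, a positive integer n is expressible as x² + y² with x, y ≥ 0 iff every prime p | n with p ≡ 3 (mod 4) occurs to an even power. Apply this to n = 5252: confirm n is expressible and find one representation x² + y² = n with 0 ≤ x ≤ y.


Step 1: Factor n = 5252 = 2^2 · 13 · 101.
Step 2: Check the mod-4 condition on each prime factor: 2 = 2 (special); 13 ≡ 1 (mod 4), exponent 1; 101 ≡ 1 (mod 4), exponent 1.
All primes ≡ 3 (mod 4) appear to even exponent (or don't appear), so by the two-squares theorem n IS expressible as a sum of two squares.
Step 3: Build a representation. Group n = k² · m with k = 2 and m = 13 · 101 = 1313 (a product of primes ≡ 1 (mod 4)); a representation of m scales to one of n via (k·x)² + (k·y)² = k²(x² + y²). Each prime p ≡ 1 (mod 4) is itself a sum of two squares; find a² by testing p − a² for a perfect square:
  13: 13 − 1² = 12, 13 − 2² = 9 = 3² ⇒ 13 = 2² + 3².
  101: 101 − 1² = 100 = 10² ⇒ 101 = 1² + 10².
  Combine using the Brahmagupta–Fibonacci identity (a² + b²)(c² + d²) = (ac − bd)² + (ad + bc)² = (ac + bd)² + (ad − bc)²:
  13 · 101 = 1313: from (2² + 3²)(1² + 10²), take (2·1 − 3·10, 2·10 + 3·1) = (2 − 30, 20 + 3) = (-28, 23); dropping signs (only squares matter) gives (28, 23); check 28² + 23² = 784 + 529 = 1313 ✓.
  Scale by k = 2: (2·28, 2·23) = (56, 46).
Step 4: Order so x ≤ y and verify: 46² + 56² = 2116 + 3136 = 5252 = n. ✓

n = 5252 = 46² + 56² (one valid representation with x ≤ y).


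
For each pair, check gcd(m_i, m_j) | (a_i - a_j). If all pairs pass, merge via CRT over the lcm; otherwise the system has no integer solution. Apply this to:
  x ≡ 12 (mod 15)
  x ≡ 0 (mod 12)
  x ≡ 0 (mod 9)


Moduli 15, 12, 9 are not pairwise coprime, so CRT works modulo lcm(m_i) when all pairwise compatibility conditions hold.
Pairwise compatibility: gcd(m_i, m_j) must divide a_i - a_j for every pair.
Merge one congruence at a time:
  Start: x ≡ 12 (mod 15).
  Combine with x ≡ 0 (mod 12): gcd(15, 12) = 3; 0 - 12 = -12, which IS divisible by 3, so compatible.
    Write x = 12 + 15·t and substitute into x ≡ 0 (mod 12): 15·t ≡ 0 − 12 = -12 (mod 12).
    Divide the congruence (and modulus) by g = 3: 5·t ≡ -4 (mod 4).
    Reduce coefficients mod 4: 1·t ≡ 0 (mod 4).
    So t ≡ 0 (mod 4).
    Then x = 12 + 15·0 = 12, valid modulo lcm(15, 12) = 60: x ≡ 12 (mod 60).
  Combine with x ≡ 0 (mod 9): gcd(60, 9) = 3; 0 - 12 = -12, which IS divisible by 3, so compatible.
    Write x = 12 + 60·t and substitute into x ≡ 0 (mod 9): 60·t ≡ 0 − 12 = -12 (mod 9).
    Divide the congruence (and modulus) by g = 3: 20·t ≡ -4 (mod 3).
    Reduce coefficients mod 3: 2·t ≡ 2 (mod 3).
    The inverse of 2 mod 3 is 2 (since 2·2 = 4 = 1·3 + 1), so t ≡ 2·2 = 4 ≡ 1 (mod 3).
    Then x = 12 + 60·1 = 72, valid modulo lcm(60, 9) = 180: x ≡ 72 (mod 180).
Verify: 72 mod 15 = 12, 72 mod 12 = 0, 72 mod 9 = 0.

x ≡ 72 (mod 180).


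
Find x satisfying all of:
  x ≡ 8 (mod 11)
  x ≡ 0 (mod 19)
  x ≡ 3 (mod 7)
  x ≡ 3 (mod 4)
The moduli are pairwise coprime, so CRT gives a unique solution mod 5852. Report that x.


Product of moduli M = 11 · 19 · 7 · 4 = 5852.
Merge one congruence at a time:
  Start: x ≡ 8 (mod 11).
  Combine with x ≡ 0 (mod 19); new modulus lcm = 209.
    Write x = 8 + 11·t and substitute into x ≡ 0 (mod 19): 11·t ≡ 0 − 8 = -8 (mod 19).
    Reduce coefficients mod 19: 11·t ≡ 11 (mod 19).
    The inverse of 11 mod 19 is 7 (since 11·7 = 77 = 4·19 + 1), so t ≡ 7·11 = 77 ≡ 1 (mod 19).
    Then x = 8 + 11·1 = 19, valid modulo lcm(11, 19) = 209: x ≡ 19 (mod 209).
  Combine with x ≡ 3 (mod 7); new modulus lcm = 1463.
    Write x = 19 + 209·t and substitute into x ≡ 3 (mod 7): 209·t ≡ 3 − 19 = -16 (mod 7).
    Reduce coefficients mod 7: 6·t ≡ 5 (mod 7).
    The inverse of 6 mod 7 is 6 (since 6·6 = 36 = 5·7 + 1), so t ≡ 6·5 = 30 ≡ 2 (mod 7).
    Then x = 19 + 209·2 = 437, valid modulo lcm(209, 7) = 1463: x ≡ 437 (mod 1463).
  Combine with x ≡ 3 (mod 4); new modulus lcm = 5852.
    Write x = 437 + 1463·t and substitute into x ≡ 3 (mod 4): 1463·t ≡ 3 − 437 = -434 (mod 4).
    Reduce coefficients mod 4: 3·t ≡ 2 (mod 4).
    The inverse of 3 mod 4 is 3 (since 3·3 = 9 = 2·4 + 1), so t ≡ 3·2 = 6 ≡ 2 (mod 4).
    Then x = 437 + 1463·2 = 3363, valid modulo lcm(1463, 4) = 5852: x ≡ 3363 (mod 5852).
Verify against each original: 3363 mod 11 = 8, 3363 mod 19 = 0, 3363 mod 7 = 3, 3363 mod 4 = 3.

x ≡ 3363 (mod 5852).


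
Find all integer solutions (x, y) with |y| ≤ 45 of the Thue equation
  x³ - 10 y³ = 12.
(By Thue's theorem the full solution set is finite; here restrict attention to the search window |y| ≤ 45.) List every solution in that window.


The equation is x³ - 10y³ = 12. For fixed y, x³ = 10·y³ + 12, so a solution requires the RHS to be a perfect cube.
Strategy: iterate y from -45 to 45, compute RHS = 10·y³ + 12, and check whether it is a (positive or negative) perfect cube.
Check small values of y:
  y = 0: RHS = 12 is not a perfect cube.
  y = 1: RHS = 22 is not a perfect cube.
  y = -1: RHS = 2 is not a perfect cube.
  y = 2: RHS = 92 is not a perfect cube.
  y = -2: RHS = -68 is not a perfect cube.
  y = 3: RHS = 282 is not a perfect cube.
  y = -3: RHS = -258 is not a perfect cube.
Continuing the search up to |y| = 45 finds no solutions either.
No (x, y) in the scanned range satisfies the equation.

No integer solutions with |y| ≤ 45.


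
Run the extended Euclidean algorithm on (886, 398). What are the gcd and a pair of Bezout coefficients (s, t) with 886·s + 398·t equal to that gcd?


Euclidean algorithm on (886, 398) — divide until remainder is 0:
  886 = 2 · 398 + 90
  398 = 4 · 90 + 38
  90 = 2 · 38 + 14
  38 = 2 · 14 + 10
  14 = 1 · 10 + 4
  10 = 2 · 4 + 2
  4 = 2 · 2 + 0
gcd(886, 398) = 2.
Track Bezout coefficients alongside the remainders: start with r₀ = 886 = a·1 + b·0 (s = 1, t = 0) and r₁ = 398 = a·0 + b·1 (s = 0, t = 1); each new remainder r_{k+1} = r_{k-1} − q_k·r_k inherits s_{k+1} = s_{k-1} − q_k·s_k, t_{k+1} = t_{k-1} − q_k·t_k, so r_k = a·s_k + b·t_k at every step:
  q = 2: r = 90, s = 1 − 2·0 = 1, t = 0 − 2·1 = -2  (check: 886·1 + 398·(-2) = 90)
  q = 4: r = 38, s = 0 − 4·1 = -4, t = 1 − 4·(-2) = 9  (check: 886·(-4) + 398·9 = 38)
  q = 2: r = 14, s = 1 − 2·(-4) = 9, t = -2 − 2·9 = -20  (check: 886·9 + 398·(-20) = 14)
  q = 2: r = 10, s = -4 − 2·9 = -22, t = 9 − 2·(-20) = 49  (check: 886·(-22) + 398·49 = 10)
  q = 1: r = 4, s = 9 − 1·(-22) = 31, t = -20 − 1·49 = -69  (check: 886·31 + 398·(-69) = 4)
  q = 2: r = 2, s = -22 − 2·31 = -84, t = 49 − 2·(-69) = 187  (check: 886·(-84) + 398·187 = 2)
The row with r = 2 (the gcd) gives the Bezout coefficients s = -84, t = 187.
Result: 886 · (-84) + 398 · (187) = 2.

gcd(886, 398) = 2; s = -84, t = 187 (check: 886·(-84) + 398·187 = 2).


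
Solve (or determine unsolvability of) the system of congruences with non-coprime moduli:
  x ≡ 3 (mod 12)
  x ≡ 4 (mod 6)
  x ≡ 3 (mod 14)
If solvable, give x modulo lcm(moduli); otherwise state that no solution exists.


Moduli 12, 6, 14 are not pairwise coprime, so CRT works modulo lcm(m_i) when all pairwise compatibility conditions hold.
Pairwise compatibility: gcd(m_i, m_j) must divide a_i - a_j for every pair.
Merge one congruence at a time:
  Start: x ≡ 3 (mod 12).
  Combine with x ≡ 4 (mod 6): gcd(12, 6) = 6, and 4 - 3 = 1 is NOT divisible by 6.
    ⇒ system is inconsistent (no integer solution).

No solution (the system is inconsistent).


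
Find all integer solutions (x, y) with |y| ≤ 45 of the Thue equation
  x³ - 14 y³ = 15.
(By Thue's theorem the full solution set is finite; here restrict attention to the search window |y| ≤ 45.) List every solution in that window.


The equation is x³ - 14y³ = 15. For fixed y, x³ = 14·y³ + 15, so a solution requires the RHS to be a perfect cube.
Strategy: iterate y from -45 to 45, compute RHS = 14·y³ + 15, and check whether it is a (positive or negative) perfect cube.
Check small values of y:
  y = 0: RHS = 15 is not a perfect cube.
  y = 1: RHS = 29 is not a perfect cube.
  y = -1: RHS = 1 = (1)³ ⇒ x = 1 works.
  y = 2: RHS = 127 is not a perfect cube.
  y = -2: RHS = -97 is not a perfect cube.
  y = 3: RHS = 393 is not a perfect cube.
  y = -3: RHS = -363 is not a perfect cube.
Continuing the search up to |y| = 45 finds no further solutions beyond those listed.
Collected solutions: (1, -1).

Solutions (with |y| ≤ 45): (1, -1).


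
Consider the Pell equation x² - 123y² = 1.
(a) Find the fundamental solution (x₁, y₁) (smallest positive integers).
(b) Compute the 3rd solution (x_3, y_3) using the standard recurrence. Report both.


Step 1: Find the fundamental solution (x₁, y₁) of x² - 123y² = 1.
  Expand √123 as a continued fraction. a₀ = ⌊√123⌋ = 11; iterate m_{k+1} = d_k·a_k − m_k, d_{k+1} = (123 − m_{k+1}²)/d_k, a_{k+1} = ⌊(a₀ + m_{k+1})/d_{k+1}⌋ (starting m₀ = 0, d₀ = 1), with convergents p_k = a_k·p_{k-1} + p_{k-2}, q_k = a_k·q_{k-1} + q_{k-2} (p₋₁ = 1, q₋₁ = 0):
  k = 0: a₀ = 11; p₀/q₀ = 11/1; p₀² − 123·q₀² = 121 − 123 = -2.
  k = 1: m = 11, d = 2, a = ⌊(11 + 11)/2⌋ = 11; p/q = (11·11 + 1)/(11·1 + 0) = 122/11; p² − 123·q² = 14884 − 14883 = 1.
  The first convergent with p² − 123·q² = 1 gives the fundamental solution (x₁, y₁) = (122, 11).
Step 2: Apply the recurrence (x_{n+1}, y_{n+1}) = (x₁x_n + 123y₁y_n, x₁y_n + y₁x_n) repeatedly.
  From (x_1, y_1) = (122, 11): x_2 = 122·122 + 123·11·11 = 29767; y_2 = 122·11 + 11·122 = 2684.
  From (x_2, y_2) = (29767, 2684): x_3 = 122·29767 + 123·11·2684 = 7263026; y_3 = 122·2684 + 11·29767 = 654885.
Step 3: Verify x_3² - 123·y_3² = 52751546676676 - 52751546676675 = 1 (should be 1). ✓

(x_1, y_1) = (122, 11); (x_3, y_3) = (7263026, 654885).


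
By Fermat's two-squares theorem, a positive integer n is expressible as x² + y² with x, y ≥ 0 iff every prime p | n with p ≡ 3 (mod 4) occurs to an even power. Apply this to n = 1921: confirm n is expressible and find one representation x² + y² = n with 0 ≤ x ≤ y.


Step 1: Factor n = 1921 = 17 · 113.
Step 2: Check the mod-4 condition on each prime factor: 17 ≡ 1 (mod 4), exponent 1; 113 ≡ 1 (mod 4), exponent 1.
All primes ≡ 3 (mod 4) appear to even exponent (or don't appear), so by the two-squares theorem n IS expressible as a sum of two squares.
Step 3: Build a representation. Here n = 17 · 113 is a product of primes ≡ 1 (mod 4). Each prime p ≡ 1 (mod 4) is itself a sum of two squares; find a² by testing p − a² for a perfect square:
  17: 17 − 1² = 16 = 4² ⇒ 17 = 1² + 4².
  113: 113 − 1² = 112, 113 − 2² = 109, 113 − 3² = 104, 113 − 4² = 97, 113 − 5² = 88, 113 − 6² = 77, 113 − 7² = 64 = 8² ⇒ 113 = 7² + 8².
  Combine using the Brahmagupta–Fibonacci identity (a² + b²)(c² + d²) = (ac − bd)² + (ad + bc)² = (ac + bd)² + (ad − bc)²:
  17 · 113 = 1921: from (1² + 4²)(7² + 8²), take (1·7 − 4·8, 1·8 + 4·7) = (7 − 32, 8 + 28) = (-25, 36); dropping signs (only squares matter) gives (25, 36); check 25² + 36² = 625 + 1296 = 1921 ✓.
Step 4: Order so x ≤ y and verify: 25² + 36² = 625 + 1296 = 1921 = n. ✓

n = 1921 = 25² + 36² (one valid representation with x ≤ y).


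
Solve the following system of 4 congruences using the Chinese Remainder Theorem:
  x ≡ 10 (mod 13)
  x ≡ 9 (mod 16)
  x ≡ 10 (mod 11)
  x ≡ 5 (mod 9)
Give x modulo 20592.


Product of moduli M = 13 · 16 · 11 · 9 = 20592.
Merge one congruence at a time:
  Start: x ≡ 10 (mod 13).
  Combine with x ≡ 9 (mod 16); new modulus lcm = 208.
    Write x = 10 + 13·t and substitute into x ≡ 9 (mod 16): 13·t ≡ 9 − 10 = -1 (mod 16).
    Reduce coefficients mod 16: 13·t ≡ 15 (mod 16).
    The inverse of 13 mod 16 is 5 (since 13·5 = 65 = 4·16 + 1), so t ≡ 5·15 = 75 ≡ 11 (mod 16).
    Then x = 10 + 13·11 = 153, valid modulo lcm(13, 16) = 208: x ≡ 153 (mod 208).
  Combine with x ≡ 10 (mod 11); new modulus lcm = 2288.
    Write x = 153 + 208·t and substitute into x ≡ 10 (mod 11): 208·t ≡ 10 − 153 = -143 (mod 11).
    Reduce coefficients mod 11: 10·t ≡ 0 (mod 11).
    The inverse of 10 mod 11 is 10 (since 10·10 = 100 = 9·11 + 1), so t ≡ 10·0 = 0 ≡ 0 (mod 11).
    Then x = 153 + 208·0 = 153, valid modulo lcm(208, 11) = 2288: x ≡ 153 (mod 2288).
  Combine with x ≡ 5 (mod 9); new modulus lcm = 20592.
    Write x = 153 + 2288·t and substitute into x ≡ 5 (mod 9): 2288·t ≡ 5 − 153 = -148 (mod 9).
    Reduce coefficients mod 9: 2·t ≡ 5 (mod 9).
    The inverse of 2 mod 9 is 5 (since 2·5 = 10 = 1·9 + 1), so t ≡ 5·5 = 25 ≡ 7 (mod 9).
    Then x = 153 + 2288·7 = 16169, valid modulo lcm(2288, 9) = 20592: x ≡ 16169 (mod 20592).
Verify against each original: 16169 mod 13 = 10, 16169 mod 16 = 9, 16169 mod 11 = 10, 16169 mod 9 = 5.

x ≡ 16169 (mod 20592).


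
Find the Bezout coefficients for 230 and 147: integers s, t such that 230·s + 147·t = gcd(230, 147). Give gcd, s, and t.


Euclidean algorithm on (230, 147) — divide until remainder is 0:
  230 = 1 · 147 + 83
  147 = 1 · 83 + 64
  83 = 1 · 64 + 19
  64 = 3 · 19 + 7
  19 = 2 · 7 + 5
  7 = 1 · 5 + 2
  5 = 2 · 2 + 1
  2 = 2 · 1 + 0
gcd(230, 147) = 1.
Track Bezout coefficients alongside the remainders: start with r₀ = 230 = a·1 + b·0 (s = 1, t = 0) and r₁ = 147 = a·0 + b·1 (s = 0, t = 1); each new remainder r_{k+1} = r_{k-1} − q_k·r_k inherits s_{k+1} = s_{k-1} − q_k·s_k, t_{k+1} = t_{k-1} − q_k·t_k, so r_k = a·s_k + b·t_k at every step:
  q = 1: r = 83, s = 1 − 1·0 = 1, t = 0 − 1·1 = -1  (check: 230·1 + 147·(-1) = 83)
  q = 1: r = 64, s = 0 − 1·1 = -1, t = 1 − 1·(-1) = 2  (check: 230·(-1) + 147·2 = 64)
  q = 1: r = 19, s = 1 − 1·(-1) = 2, t = -1 − 1·2 = -3  (check: 230·2 + 147·(-3) = 19)
  q = 3: r = 7, s = -1 − 3·2 = -7, t = 2 − 3·(-3) = 11  (check: 230·(-7) + 147·11 = 7)
  q = 2: r = 5, s = 2 − 2·(-7) = 16, t = -3 − 2·11 = -25  (check: 230·16 + 147·(-25) = 5)
  q = 1: r = 2, s = -7 − 1·16 = -23, t = 11 − 1·(-25) = 36  (check: 230·(-23) + 147·36 = 2)
  q = 2: r = 1, s = 16 − 2·(-23) = 62, t = -25 − 2·36 = -97  (check: 230·62 + 147·(-97) = 1)
The row with r = 1 (the gcd) gives the Bezout coefficients s = 62, t = -97.
Result: 230 · (62) + 147 · (-97) = 1.

gcd(230, 147) = 1; s = 62, t = -97 (check: 230·62 + 147·(-97) = 1).


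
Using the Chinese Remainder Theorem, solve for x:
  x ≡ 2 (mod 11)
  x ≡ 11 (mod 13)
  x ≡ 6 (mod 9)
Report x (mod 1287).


Moduli 11, 13, 9 are pairwise coprime; by CRT there is a unique solution modulo M = 11 · 13 · 9 = 1287.
Solve pairwise, accumulating the modulus:
  Start with x ≡ 2 (mod 11).
  Combine with x ≡ 11 (mod 13): since gcd(11, 13) = 1, we get a unique residue mod 143.
    Write x = 2 + 11·t and substitute into x ≡ 11 (mod 13): 11·t ≡ 11 − 2 = 9 (mod 13).
    The inverse of 11 mod 13 is 6 (since 11·6 = 66 = 5·13 + 1), so t ≡ 6·9 = 54 ≡ 2 (mod 13).
    Then x = 2 + 11·2 = 24, valid modulo lcm(11, 13) = 143: x ≡ 24 (mod 143).
  Combine with x ≡ 6 (mod 9): since gcd(143, 9) = 1, we get a unique residue mod 1287.
    Write x = 24 + 143·t and substitute into x ≡ 6 (mod 9): 143·t ≡ 6 − 24 = -18 (mod 9).
    Reduce coefficients mod 9: 8·t ≡ 0 (mod 9).
    The inverse of 8 mod 9 is 8 (since 8·8 = 64 = 7·9 + 1), so t ≡ 8·0 = 0 ≡ 0 (mod 9).
    Then x = 24 + 143·0 = 24, valid modulo lcm(143, 9) = 1287: x ≡ 24 (mod 1287).
Verify: 24 mod 11 = 2 ✓, 24 mod 13 = 11 ✓, 24 mod 9 = 6 ✓.

x ≡ 24 (mod 1287).


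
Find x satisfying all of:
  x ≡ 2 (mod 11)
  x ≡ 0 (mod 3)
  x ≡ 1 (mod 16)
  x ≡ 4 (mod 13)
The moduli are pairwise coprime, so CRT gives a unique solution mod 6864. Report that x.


Product of moduli M = 11 · 3 · 16 · 13 = 6864.
Merge one congruence at a time:
  Start: x ≡ 2 (mod 11).
  Combine with x ≡ 0 (mod 3); new modulus lcm = 33.
    Write x = 2 + 11·t and substitute into x ≡ 0 (mod 3): 11·t ≡ 0 − 2 = -2 (mod 3).
    Reduce coefficients mod 3: 2·t ≡ 1 (mod 3).
    The inverse of 2 mod 3 is 2 (since 2·2 = 4 = 1·3 + 1), so t ≡ 2·1 = 2 ≡ 2 (mod 3).
    Then x = 2 + 11·2 = 24, valid modulo lcm(11, 3) = 33: x ≡ 24 (mod 33).
  Combine with x ≡ 1 (mod 16); new modulus lcm = 528.
    Write x = 24 + 33·t and substitute into x ≡ 1 (mod 16): 33·t ≡ 1 − 24 = -23 (mod 16).
    Reduce coefficients mod 16: 1·t ≡ 9 (mod 16).
    So t ≡ 9 (mod 16).
    Then x = 24 + 33·9 = 321, valid modulo lcm(33, 16) = 528: x ≡ 321 (mod 528).
  Combine with x ≡ 4 (mod 13); new modulus lcm = 6864.
    Write x = 321 + 528·t and substitute into x ≡ 4 (mod 13): 528·t ≡ 4 − 321 = -317 (mod 13).
    Reduce coefficients mod 13: 8·t ≡ 8 (mod 13).
    The inverse of 8 mod 13 is 5 (since 8·5 = 40 = 3·13 + 1), so t ≡ 5·8 = 40 ≡ 1 (mod 13).
    Then x = 321 + 528·1 = 849, valid modulo lcm(528, 13) = 6864: x ≡ 849 (mod 6864).
Verify against each original: 849 mod 11 = 2, 849 mod 3 = 0, 849 mod 16 = 1, 849 mod 13 = 4.

x ≡ 849 (mod 6864).


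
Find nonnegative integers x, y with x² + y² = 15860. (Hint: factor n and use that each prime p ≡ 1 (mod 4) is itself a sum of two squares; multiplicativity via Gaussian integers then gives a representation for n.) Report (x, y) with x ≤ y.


Step 1: Factor n = 15860 = 2^2 · 5 · 13 · 61.
Step 2: Check the mod-4 condition on each prime factor: 2 = 2 (special); 5 ≡ 1 (mod 4), exponent 1; 13 ≡ 1 (mod 4), exponent 1; 61 ≡ 1 (mod 4), exponent 1.
All primes ≡ 3 (mod 4) appear to even exponent (or don't appear), so by the two-squares theorem n IS expressible as a sum of two squares.
Step 3: Build a representation. Group n = k² · m with k = 2 and m = 5 · 13 · 61 = 3965 (a product of primes ≡ 1 (mod 4)); a representation of m scales to one of n via (k·x)² + (k·y)² = k²(x² + y²). Each prime p ≡ 1 (mod 4) is itself a sum of two squares; find a² by testing p − a² for a perfect square:
  5: 5 − 1² = 4 = 2² ⇒ 5 = 1² + 2².
  13: 13 − 1² = 12, 13 − 2² = 9 = 3² ⇒ 13 = 2² + 3².
  61: 61 − 1² = 60, 61 − 2² = 57, 61 − 3² = 52, 61 − 4² = 45, 61 − 5² = 36 = 6² ⇒ 61 = 5² + 6².
  Combine using the Brahmagupta–Fibonacci identity (a² + b²)(c² + d²) = (ac − bd)² + (ad + bc)² = (ac + bd)² + (ad − bc)²:
  5 · 13 = 65: from (1² + 2²)(2² + 3²), take (1·2 − 2·3, 1·3 + 2·2) = (2 − 6, 3 + 4) = (-4, 7); dropping signs (only squares matter) gives (4, 7); check 4² + 7² = 16 + 49 = 65 ✓.
  65 · 61 = 3965: from (4² + 7²)(5² + 6²), take (4·5 − 7·6, 4·6 + 7·5) = (20 − 42, 24 + 35) = (-22, 59); dropping signs (only squares matter) gives (22, 59); check 22² + 59² = 484 + 3481 = 3965 ✓.
  Scale by k = 2: (2·22, 2·59) = (44, 118).
Step 4: Order so x ≤ y and verify: 44² + 118² = 1936 + 13924 = 15860 = n. ✓

n = 15860 = 44² + 118² (one valid representation with x ≤ y).


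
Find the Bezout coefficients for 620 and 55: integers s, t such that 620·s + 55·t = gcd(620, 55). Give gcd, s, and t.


Euclidean algorithm on (620, 55) — divide until remainder is 0:
  620 = 11 · 55 + 15
  55 = 3 · 15 + 10
  15 = 1 · 10 + 5
  10 = 2 · 5 + 0
gcd(620, 55) = 5.
Track Bezout coefficients alongside the remainders: start with r₀ = 620 = a·1 + b·0 (s = 1, t = 0) and r₁ = 55 = a·0 + b·1 (s = 0, t = 1); each new remainder r_{k+1} = r_{k-1} − q_k·r_k inherits s_{k+1} = s_{k-1} − q_k·s_k, t_{k+1} = t_{k-1} − q_k·t_k, so r_k = a·s_k + b·t_k at every step:
  q = 11: r = 15, s = 1 − 11·0 = 1, t = 0 − 11·1 = -11  (check: 620·1 + 55·(-11) = 15)
  q = 3: r = 10, s = 0 − 3·1 = -3, t = 1 − 3·(-11) = 34  (check: 620·(-3) + 55·34 = 10)
  q = 1: r = 5, s = 1 − 1·(-3) = 4, t = -11 − 1·34 = -45  (check: 620·4 + 55·(-45) = 5)
The row with r = 5 (the gcd) gives the Bezout coefficients s = 4, t = -45.
Result: 620 · (4) + 55 · (-45) = 5.

gcd(620, 55) = 5; s = 4, t = -45 (check: 620·4 + 55·(-45) = 5).


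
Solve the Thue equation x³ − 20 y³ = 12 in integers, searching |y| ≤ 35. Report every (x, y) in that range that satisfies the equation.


The equation is x³ - 20y³ = 12. For fixed y, x³ = 20·y³ + 12, so a solution requires the RHS to be a perfect cube.
Strategy: iterate y from -35 to 35, compute RHS = 20·y³ + 12, and check whether it is a (positive or negative) perfect cube.
Check small values of y:
  y = 0: RHS = 12 is not a perfect cube.
  y = 1: RHS = 32 is not a perfect cube.
  y = -1: RHS = -8 = (-2)³ ⇒ x = -2 works.
  y = 2: RHS = 172 is not a perfect cube.
  y = -2: RHS = -148 is not a perfect cube.
  y = 3: RHS = 552 is not a perfect cube.
  y = -3: RHS = -528 is not a perfect cube.
Continuing the search up to |y| = 35 finds no further solutions beyond those listed.
Collected solutions: (-2, -1).

Solutions (with |y| ≤ 35): (-2, -1).


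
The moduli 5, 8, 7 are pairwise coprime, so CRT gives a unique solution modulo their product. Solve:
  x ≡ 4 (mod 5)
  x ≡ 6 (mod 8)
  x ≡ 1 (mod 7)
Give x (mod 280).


Moduli 5, 8, 7 are pairwise coprime; by CRT there is a unique solution modulo M = 5 · 8 · 7 = 280.
Solve pairwise, accumulating the modulus:
  Start with x ≡ 4 (mod 5).
  Combine with x ≡ 6 (mod 8): since gcd(5, 8) = 1, we get a unique residue mod 40.
    Write x = 4 + 5·t and substitute into x ≡ 6 (mod 8): 5·t ≡ 6 − 4 = 2 (mod 8).
    The inverse of 5 mod 8 is 5 (since 5·5 = 25 = 3·8 + 1), so t ≡ 5·2 = 10 ≡ 2 (mod 8).
    Then x = 4 + 5·2 = 14, valid modulo lcm(5, 8) = 40: x ≡ 14 (mod 40).
  Combine with x ≡ 1 (mod 7): since gcd(40, 7) = 1, we get a unique residue mod 280.
    Write x = 14 + 40·t and substitute into x ≡ 1 (mod 7): 40·t ≡ 1 − 14 = -13 (mod 7).
    Reduce coefficients mod 7: 5·t ≡ 1 (mod 7).
    The inverse of 5 mod 7 is 3 (since 5·3 = 15 = 2·7 + 1), so t ≡ 3·1 = 3 ≡ 3 (mod 7).
    Then x = 14 + 40·3 = 134, valid modulo lcm(40, 7) = 280: x ≡ 134 (mod 280).
Verify: 134 mod 5 = 4 ✓, 134 mod 8 = 6 ✓, 134 mod 7 = 1 ✓.

x ≡ 134 (mod 280).


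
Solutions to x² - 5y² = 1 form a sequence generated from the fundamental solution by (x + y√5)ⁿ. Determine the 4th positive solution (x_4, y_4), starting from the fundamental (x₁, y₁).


Step 1: Find the fundamental solution (x₁, y₁) of x² - 5y² = 1.
  Expand √5 as a continued fraction. a₀ = ⌊√5⌋ = 2; iterate m_{k+1} = d_k·a_k − m_k, d_{k+1} = (5 − m_{k+1}²)/d_k, a_{k+1} = ⌊(a₀ + m_{k+1})/d_{k+1}⌋ (starting m₀ = 0, d₀ = 1), with convergents p_k = a_k·p_{k-1} + p_{k-2}, q_k = a_k·q_{k-1} + q_{k-2} (p₋₁ = 1, q₋₁ = 0):
  k = 0: a₀ = 2; p₀/q₀ = 2/1; p₀² − 5·q₀² = 4 − 5 = -1.
  k = 1: m = 2, d = 1, a = ⌊(2 + 2)/1⌋ = 4; p/q = (4·2 + 1)/(4·1 + 0) = 9/4; p² − 5·q² = 81 − 80 = 1.
  The first convergent with p² − 5·q² = 1 gives the fundamental solution (x₁, y₁) = (9, 4).
Step 2: Apply the recurrence (x_{n+1}, y_{n+1}) = (x₁x_n + 5y₁y_n, x₁y_n + y₁x_n) repeatedly.
  From (x_1, y_1) = (9, 4): x_2 = 9·9 + 5·4·4 = 161; y_2 = 9·4 + 4·9 = 72.
  From (x_2, y_2) = (161, 72): x_3 = 9·161 + 5·4·72 = 2889; y_3 = 9·72 + 4·161 = 1292.
  From (x_3, y_3) = (2889, 1292): x_4 = 9·2889 + 5·4·1292 = 51841; y_4 = 9·1292 + 4·2889 = 23184.
Step 3: Verify x_4² - 5·y_4² = 2687489281 - 2687489280 = 1 (should be 1). ✓

(x_1, y_1) = (9, 4); (x_4, y_4) = (51841, 23184).


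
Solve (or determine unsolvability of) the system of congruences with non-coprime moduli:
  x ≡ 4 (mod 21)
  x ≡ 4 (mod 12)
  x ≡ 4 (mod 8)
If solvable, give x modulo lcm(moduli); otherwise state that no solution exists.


Moduli 21, 12, 8 are not pairwise coprime, so CRT works modulo lcm(m_i) when all pairwise compatibility conditions hold.
Pairwise compatibility: gcd(m_i, m_j) must divide a_i - a_j for every pair.
Merge one congruence at a time:
  Start: x ≡ 4 (mod 21).
  Combine with x ≡ 4 (mod 12): gcd(21, 12) = 3; 4 - 4 = 0, which IS divisible by 3, so compatible.
    Write x = 4 + 21·t and substitute into x ≡ 4 (mod 12): 21·t ≡ 4 − 4 = 0 (mod 12).
    Divide the congruence (and modulus) by g = 3: 7·t ≡ 0 (mod 4).
    Reduce coefficients mod 4: 3·t ≡ 0 (mod 4).
    The inverse of 3 mod 4 is 3 (since 3·3 = 9 = 2·4 + 1), so t ≡ 3·0 = 0 ≡ 0 (mod 4).
    Then x = 4 + 21·0 = 4, valid modulo lcm(21, 12) = 84: x ≡ 4 (mod 84).
  Combine with x ≡ 4 (mod 8): gcd(84, 8) = 4; 4 - 4 = 0, which IS divisible by 4, so compatible.
    Write x = 4 + 84·t and substitute into x ≡ 4 (mod 8): 84·t ≡ 4 − 4 = 0 (mod 8).
    Divide the congruence (and modulus) by g = 4: 21·t ≡ 0 (mod 2).
    Reduce coefficients mod 2: 1·t ≡ 0 (mod 2).
    So t ≡ 0 (mod 2).
    Then x = 4 + 84·0 = 4, valid modulo lcm(84, 8) = 168: x ≡ 4 (mod 168).
Verify: 4 mod 21 = 4, 4 mod 12 = 4, 4 mod 8 = 4.

x ≡ 4 (mod 168).


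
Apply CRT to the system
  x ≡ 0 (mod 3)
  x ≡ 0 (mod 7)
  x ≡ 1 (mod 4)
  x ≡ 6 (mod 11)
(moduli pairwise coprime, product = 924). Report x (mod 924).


Product of moduli M = 3 · 7 · 4 · 11 = 924.
Merge one congruence at a time:
  Start: x ≡ 0 (mod 3).
  Combine with x ≡ 0 (mod 7); new modulus lcm = 21.
    Write x = 0 + 3·t and substitute into x ≡ 0 (mod 7): 3·t ≡ 0 − 0 = 0 (mod 7).
    The inverse of 3 mod 7 is 5 (since 3·5 = 15 = 2·7 + 1), so t ≡ 5·0 = 0 ≡ 0 (mod 7).
    Then x = 0 + 3·0 = 0, valid modulo lcm(3, 7) = 21: x ≡ 0 (mod 21).
  Combine with x ≡ 1 (mod 4); new modulus lcm = 84.
    Write x = 0 + 21·t and substitute into x ≡ 1 (mod 4): 21·t ≡ 1 − 0 = 1 (mod 4).
    Reduce coefficients mod 4: 1·t ≡ 1 (mod 4).
    So t ≡ 1 (mod 4).
    Then x = 0 + 21·1 = 21, valid modulo lcm(21, 4) = 84: x ≡ 21 (mod 84).
  Combine with x ≡ 6 (mod 11); new modulus lcm = 924.
    Write x = 21 + 84·t and substitute into x ≡ 6 (mod 11): 84·t ≡ 6 − 21 = -15 (mod 11).
    Reduce coefficients mod 11: 7·t ≡ 7 (mod 11).
    The inverse of 7 mod 11 is 8 (since 7·8 = 56 = 5·11 + 1), so t ≡ 8·7 = 56 ≡ 1 (mod 11).
    Then x = 21 + 84·1 = 105, valid modulo lcm(84, 11) = 924: x ≡ 105 (mod 924).
Verify against each original: 105 mod 3 = 0, 105 mod 7 = 0, 105 mod 4 = 1, 105 mod 11 = 6.

x ≡ 105 (mod 924).


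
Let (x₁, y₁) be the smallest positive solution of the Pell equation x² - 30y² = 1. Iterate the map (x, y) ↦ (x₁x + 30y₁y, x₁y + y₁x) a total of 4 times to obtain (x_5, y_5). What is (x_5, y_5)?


Step 1: Find the fundamental solution (x₁, y₁) of x² - 30y² = 1.
  Expand √30 as a continued fraction. a₀ = ⌊√30⌋ = 5; iterate m_{k+1} = d_k·a_k − m_k, d_{k+1} = (30 − m_{k+1}²)/d_k, a_{k+1} = ⌊(a₀ + m_{k+1})/d_{k+1}⌋ (starting m₀ = 0, d₀ = 1), with convergents p_k = a_k·p_{k-1} + p_{k-2}, q_k = a_k·q_{k-1} + q_{k-2} (p₋₁ = 1, q₋₁ = 0):
  k = 0: a₀ = 5; p₀/q₀ = 5/1; p₀² − 30·q₀² = 25 − 30 = -5.
  k = 1: m = 5, d = 5, a = ⌊(5 + 5)/5⌋ = 2; p/q = (2·5 + 1)/(2·1 + 0) = 11/2; p² − 30·q² = 121 − 120 = 1.
  The first convergent with p² − 30·q² = 1 gives the fundamental solution (x₁, y₁) = (11, 2).
Step 2: Apply the recurrence (x_{n+1}, y_{n+1}) = (x₁x_n + 30y₁y_n, x₁y_n + y₁x_n) repeatedly.
  From (x_1, y_1) = (11, 2): x_2 = 11·11 + 30·2·2 = 241; y_2 = 11·2 + 2·11 = 44.
  From (x_2, y_2) = (241, 44): x_3 = 11·241 + 30·2·44 = 5291; y_3 = 11·44 + 2·241 = 966.
  From (x_3, y_3) = (5291, 966): x_4 = 11·5291 + 30·2·966 = 116161; y_4 = 11·966 + 2·5291 = 21208.
  From (x_4, y_4) = (116161, 21208): x_5 = 11·116161 + 30·2·21208 = 2550251; y_5 = 11·21208 + 2·116161 = 465610.
Step 3: Verify x_5² - 30·y_5² = 6503780163001 - 6503780163000 = 1 (should be 1). ✓

(x_1, y_1) = (11, 2); (x_5, y_5) = (2550251, 465610).


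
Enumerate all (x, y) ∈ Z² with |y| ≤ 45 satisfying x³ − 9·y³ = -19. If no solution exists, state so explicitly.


The equation is x³ - 9y³ = -19. For fixed y, x³ = 9·y³ − 19, so a solution requires the RHS to be a perfect cube.
Strategy: iterate y from -45 to 45, compute RHS = 9·y³ − 19, and check whether it is a (positive or negative) perfect cube.
Check small values of y:
  y = 0: RHS = -19 is not a perfect cube.
  y = 1: RHS = -10 is not a perfect cube.
  y = -1: RHS = -28 is not a perfect cube.
  y = 2: RHS = 53 is not a perfect cube.
  y = -2: RHS = -91 is not a perfect cube.
  y = 3: RHS = 224 is not a perfect cube.
  y = -3: RHS = -262 is not a perfect cube.
Continuing the search up to |y| = 45 finds no solutions either.
No (x, y) in the scanned range satisfies the equation.

No integer solutions with |y| ≤ 45.


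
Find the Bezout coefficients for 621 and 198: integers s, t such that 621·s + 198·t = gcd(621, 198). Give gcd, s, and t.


Euclidean algorithm on (621, 198) — divide until remainder is 0:
  621 = 3 · 198 + 27
  198 = 7 · 27 + 9
  27 = 3 · 9 + 0
gcd(621, 198) = 9.
Track Bezout coefficients alongside the remainders: start with r₀ = 621 = a·1 + b·0 (s = 1, t = 0) and r₁ = 198 = a·0 + b·1 (s = 0, t = 1); each new remainder r_{k+1} = r_{k-1} − q_k·r_k inherits s_{k+1} = s_{k-1} − q_k·s_k, t_{k+1} = t_{k-1} − q_k·t_k, so r_k = a·s_k + b·t_k at every step:
  q = 3: r = 27, s = 1 − 3·0 = 1, t = 0 − 3·1 = -3  (check: 621·1 + 198·(-3) = 27)
  q = 7: r = 9, s = 0 − 7·1 = -7, t = 1 − 7·(-3) = 22  (check: 621·(-7) + 198·22 = 9)
The row with r = 9 (the gcd) gives the Bezout coefficients s = -7, t = 22.
Result: 621 · (-7) + 198 · (22) = 9.

gcd(621, 198) = 9; s = -7, t = 22 (check: 621·(-7) + 198·22 = 9).


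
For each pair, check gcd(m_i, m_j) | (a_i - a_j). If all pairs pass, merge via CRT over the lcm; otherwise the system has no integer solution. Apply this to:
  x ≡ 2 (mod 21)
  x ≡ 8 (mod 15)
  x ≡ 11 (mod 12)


Moduli 21, 15, 12 are not pairwise coprime, so CRT works modulo lcm(m_i) when all pairwise compatibility conditions hold.
Pairwise compatibility: gcd(m_i, m_j) must divide a_i - a_j for every pair.
Merge one congruence at a time:
  Start: x ≡ 2 (mod 21).
  Combine with x ≡ 8 (mod 15): gcd(21, 15) = 3; 8 - 2 = 6, which IS divisible by 3, so compatible.
    Write x = 2 + 21·t and substitute into x ≡ 8 (mod 15): 21·t ≡ 8 − 2 = 6 (mod 15).
    Divide the congruence (and modulus) by g = 3: 7·t ≡ 2 (mod 5).
    Reduce coefficients mod 5: 2·t ≡ 2 (mod 5).
    The inverse of 2 mod 5 is 3 (since 2·3 = 6 = 1·5 + 1), so t ≡ 3·2 = 6 ≡ 1 (mod 5).
    Then x = 2 + 21·1 = 23, valid modulo lcm(21, 15) = 105: x ≡ 23 (mod 105).
  Combine with x ≡ 11 (mod 12): gcd(105, 12) = 3; 11 - 23 = -12, which IS divisible by 3, so compatible.
    Write x = 23 + 105·t and substitute into x ≡ 11 (mod 12): 105·t ≡ 11 − 23 = -12 (mod 12).
    Divide the congruence (and modulus) by g = 3: 35·t ≡ -4 (mod 4).
    Reduce coefficients mod 4: 3·t ≡ 0 (mod 4).
    The inverse of 3 mod 4 is 3 (since 3·3 = 9 = 2·4 + 1), so t ≡ 3·0 = 0 ≡ 0 (mod 4).
    Then x = 23 + 105·0 = 23, valid modulo lcm(105, 12) = 420: x ≡ 23 (mod 420).
Verify: 23 mod 21 = 2, 23 mod 15 = 8, 23 mod 12 = 11.

x ≡ 23 (mod 420).


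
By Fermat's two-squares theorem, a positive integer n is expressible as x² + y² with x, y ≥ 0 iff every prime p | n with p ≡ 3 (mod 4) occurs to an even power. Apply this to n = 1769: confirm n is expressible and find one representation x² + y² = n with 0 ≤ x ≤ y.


Step 1: Factor n = 1769 = 29 · 61.
Step 2: Check the mod-4 condition on each prime factor: 29 ≡ 1 (mod 4), exponent 1; 61 ≡ 1 (mod 4), exponent 1.
All primes ≡ 3 (mod 4) appear to even exponent (or don't appear), so by the two-squares theorem n IS expressible as a sum of two squares.
Step 3: Build a representation. Here n = 29 · 61 is a product of primes ≡ 1 (mod 4). Each prime p ≡ 1 (mod 4) is itself a sum of two squares; find a² by testing p − a² for a perfect square:
  29: 29 − 1² = 28, 29 − 2² = 25 = 5² ⇒ 29 = 2² + 5².
  61: 61 − 1² = 60, 61 − 2² = 57, 61 − 3² = 52, 61 − 4² = 45, 61 − 5² = 36 = 6² ⇒ 61 = 5² + 6².
  Combine using the Brahmagupta–Fibonacci identity (a² + b²)(c² + d²) = (ac − bd)² + (ad + bc)² = (ac + bd)² + (ad − bc)²:
  29 · 61 = 1769: from (2² + 5²)(5² + 6²), take (2·5 − 5·6, 2·6 + 5·5) = (10 − 30, 12 + 25) = (-20, 37); dropping signs (only squares matter) gives (20, 37); check 20² + 37² = 400 + 1369 = 1769 ✓.
Step 4: Order so x ≤ y and verify: 20² + 37² = 400 + 1369 = 1769 = n. ✓

n = 1769 = 20² + 37² (one valid representation with x ≤ y).


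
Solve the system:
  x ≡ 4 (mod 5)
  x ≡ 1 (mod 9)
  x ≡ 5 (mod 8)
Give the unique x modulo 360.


Moduli 5, 9, 8 are pairwise coprime; by CRT there is a unique solution modulo M = 5 · 9 · 8 = 360.
Solve pairwise, accumulating the modulus:
  Start with x ≡ 4 (mod 5).
  Combine with x ≡ 1 (mod 9): since gcd(5, 9) = 1, we get a unique residue mod 45.
    Write x = 4 + 5·t and substitute into x ≡ 1 (mod 9): 5·t ≡ 1 − 4 = -3 (mod 9).
    Reduce coefficients mod 9: 5·t ≡ 6 (mod 9).
    The inverse of 5 mod 9 is 2 (since 5·2 = 10 = 1·9 + 1), so t ≡ 2·6 = 12 ≡ 3 (mod 9).
    Then x = 4 + 5·3 = 19, valid modulo lcm(5, 9) = 45: x ≡ 19 (mod 45).
  Combine with x ≡ 5 (mod 8): since gcd(45, 8) = 1, we get a unique residue mod 360.
    Write x = 19 + 45·t and substitute into x ≡ 5 (mod 8): 45·t ≡ 5 − 19 = -14 (mod 8).
    Reduce coefficients mod 8: 5·t ≡ 2 (mod 8).
    The inverse of 5 mod 8 is 5 (since 5·5 = 25 = 3·8 + 1), so t ≡ 5·2 = 10 ≡ 2 (mod 8).
    Then x = 19 + 45·2 = 109, valid modulo lcm(45, 8) = 360: x ≡ 109 (mod 360).
Verify: 109 mod 5 = 4 ✓, 109 mod 9 = 1 ✓, 109 mod 8 = 5 ✓.

x ≡ 109 (mod 360).


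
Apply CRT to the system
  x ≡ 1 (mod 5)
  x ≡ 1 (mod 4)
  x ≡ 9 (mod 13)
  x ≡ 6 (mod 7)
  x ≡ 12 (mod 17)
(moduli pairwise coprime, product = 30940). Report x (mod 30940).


Product of moduli M = 5 · 4 · 13 · 7 · 17 = 30940.
Merge one congruence at a time:
  Start: x ≡ 1 (mod 5).
  Combine with x ≡ 1 (mod 4); new modulus lcm = 20.
    Write x = 1 + 5·t and substitute into x ≡ 1 (mod 4): 5·t ≡ 1 − 1 = 0 (mod 4).
    Reduce coefficients mod 4: 1·t ≡ 0 (mod 4).
    So t ≡ 0 (mod 4).
    Then x = 1 + 5·0 = 1, valid modulo lcm(5, 4) = 20: x ≡ 1 (mod 20).
  Combine with x ≡ 9 (mod 13); new modulus lcm = 260.
    Write x = 1 + 20·t and substitute into x ≡ 9 (mod 13): 20·t ≡ 9 − 1 = 8 (mod 13).
    Reduce coefficients mod 13: 7·t ≡ 8 (mod 13).
    The inverse of 7 mod 13 is 2 (since 7·2 = 14 = 1·13 + 1), so t ≡ 2·8 = 16 ≡ 3 (mod 13).
    Then x = 1 + 20·3 = 61, valid modulo lcm(20, 13) = 260: x ≡ 61 (mod 260).
  Combine with x ≡ 6 (mod 7); new modulus lcm = 1820.
    Write x = 61 + 260·t and substitute into x ≡ 6 (mod 7): 260·t ≡ 6 − 61 = -55 (mod 7).
    Reduce coefficients mod 7: 1·t ≡ 1 (mod 7).
    So t ≡ 1 (mod 7).
    Then x = 61 + 260·1 = 321, valid modulo lcm(260, 7) = 1820: x ≡ 321 (mod 1820).
  Combine with x ≡ 12 (mod 17); new modulus lcm = 30940.
    Write x = 321 + 1820·t and substitute into x ≡ 12 (mod 17): 1820·t ≡ 12 − 321 = -309 (mod 17).
    Reduce coefficients mod 17: 1·t ≡ 14 (mod 17).
    So t ≡ 14 (mod 17).
    Then x = 321 + 1820·14 = 25801, valid modulo lcm(1820, 17) = 30940: x ≡ 25801 (mod 30940).
Verify against each original: 25801 mod 5 = 1, 25801 mod 4 = 1, 25801 mod 13 = 9, 25801 mod 7 = 6, 25801 mod 17 = 12.

x ≡ 25801 (mod 30940).


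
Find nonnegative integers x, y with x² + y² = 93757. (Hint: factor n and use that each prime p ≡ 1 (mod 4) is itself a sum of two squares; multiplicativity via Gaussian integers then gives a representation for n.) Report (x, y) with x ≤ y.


Step 1: Factor n = 93757 = 29 · 53 · 61.
Step 2: Check the mod-4 condition on each prime factor: 29 ≡ 1 (mod 4), exponent 1; 53 ≡ 1 (mod 4), exponent 1; 61 ≡ 1 (mod 4), exponent 1.
All primes ≡ 3 (mod 4) appear to even exponent (or don't appear), so by the two-squares theorem n IS expressible as a sum of two squares.
Step 3: Build a representation. Here n = 29 · 53 · 61 is a product of primes ≡ 1 (mod 4). Each prime p ≡ 1 (mod 4) is itself a sum of two squares; find a² by testing p − a² for a perfect square:
  29: 29 − 1² = 28, 29 − 2² = 25 = 5² ⇒ 29 = 2² + 5².
  53: 53 − 1² = 52, 53 − 2² = 49 = 7² ⇒ 53 = 2² + 7².
  61: 61 − 1² = 60, 61 − 2² = 57, 61 − 3² = 52, 61 − 4² = 45, 61 − 5² = 36 = 6² ⇒ 61 = 5² + 6².
  Combine using the Brahmagupta–Fibonacci identity (a² + b²)(c² + d²) = (ac − bd)² + (ad + bc)² = (ac + bd)² + (ad − bc)²:
  29 · 53 = 1537: from (2² + 5²)(2² + 7²), take (2·2 − 5·7, 2·7 + 5·2) = (4 − 35, 14 + 10) = (-31, 24); dropping signs (only squares matter) gives (31, 24); check 31² + 24² = 961 + 576 = 1537 ✓.
  1537 · 61 = 93757: from (31² + 24²)(5² + 6²), take (31·5 − 24·6, 31·6 + 24·5) = (155 − 144, 186 + 120) = (11, 306); check 11² + 306² = 121 + 93636 = 93757 ✓.
Step 4: Order so x ≤ y and verify: 11² + 306² = 121 + 93636 = 93757 = n. ✓

n = 93757 = 11² + 306² (one valid representation with x ≤ y).


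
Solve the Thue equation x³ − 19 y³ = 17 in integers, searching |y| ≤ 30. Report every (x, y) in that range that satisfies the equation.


The equation is x³ - 19y³ = 17. For fixed y, x³ = 19·y³ + 17, so a solution requires the RHS to be a perfect cube.
Strategy: iterate y from -30 to 30, compute RHS = 19·y³ + 17, and check whether it is a (positive or negative) perfect cube.
Check small values of y:
  y = 0: RHS = 17 is not a perfect cube.
  y = 1: RHS = 36 is not a perfect cube.
  y = -1: RHS = -2 is not a perfect cube.
  y = 2: RHS = 169 is not a perfect cube.
  y = -2: RHS = -135 is not a perfect cube.
  y = 3: RHS = 530 is not a perfect cube.
  y = -3: RHS = -496 is not a perfect cube.
Continuing the search up to |y| = 30 finds no solutions either.
No (x, y) in the scanned range satisfies the equation.

No integer solutions with |y| ≤ 30.
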